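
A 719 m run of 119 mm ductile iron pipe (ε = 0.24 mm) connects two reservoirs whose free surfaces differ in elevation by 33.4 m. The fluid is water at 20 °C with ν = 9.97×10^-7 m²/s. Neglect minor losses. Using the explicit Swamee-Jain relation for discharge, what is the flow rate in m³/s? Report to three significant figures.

Swamee-Jain (Type II): Q = -0.965·√(gD⁵h_f/L)·ln[ε/(3.7D) + √(3.17ν²L/(gD³h_f))]
√(gD⁵h_f/L) = √(9.81·0.119⁵·33.4/719) = 0.003298
ε/(3.7D) = 5.45×10^-4; √(3.17ν²L/(gD³h_f)) = 6.41×10^-5
Q = -0.965·0.003298·ln(6.091×10^-4) = 0.02356 m³/s
Check: V = 2.12 m/s, Re = 2.53×10^5, f = 0.02434, h_f = 33.6 m ≈ 33.4 m ✓

Q ≈ 0.0236 m³/s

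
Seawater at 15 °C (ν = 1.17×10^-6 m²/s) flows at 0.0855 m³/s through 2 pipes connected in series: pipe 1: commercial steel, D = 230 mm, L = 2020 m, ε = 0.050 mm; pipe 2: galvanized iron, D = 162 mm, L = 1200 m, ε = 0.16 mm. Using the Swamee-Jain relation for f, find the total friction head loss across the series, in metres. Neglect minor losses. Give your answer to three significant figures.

Pipe 1: V = 2.058 m/s, Re = 4.05×10^5, ε/D = 2.17×10^-4, f = 0.01596, h_1 = f(L/D)V²/2g = 30.26 m
Pipe 2: V = 4.148 m/s, Re = 5.74×10^5, ε/D = 9.88×10^-4, f = 0.02022, h_2 = f(L/D)V²/2g = 131.3 m
Series → Q common, losses add: H = Σh = 161.6 m

H ≈ 162 m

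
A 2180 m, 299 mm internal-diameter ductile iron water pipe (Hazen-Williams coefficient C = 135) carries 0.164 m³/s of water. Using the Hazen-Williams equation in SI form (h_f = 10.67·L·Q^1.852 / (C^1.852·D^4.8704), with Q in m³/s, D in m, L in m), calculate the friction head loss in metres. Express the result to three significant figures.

h_f ≈ 33.2 m

h_f = 10.67·2180·0.164^1.852 / (135^1.852·0.299^4.8704) = 33.18 m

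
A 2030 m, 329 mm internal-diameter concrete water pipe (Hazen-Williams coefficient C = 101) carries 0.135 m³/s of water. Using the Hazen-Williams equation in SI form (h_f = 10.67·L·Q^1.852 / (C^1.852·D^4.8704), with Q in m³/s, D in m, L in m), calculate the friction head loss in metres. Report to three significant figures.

h_f = 10.67·2030·0.135^1.852 / (101^1.852·0.329^4.8704) = 23.15 m

h_f ≈ 23.1 m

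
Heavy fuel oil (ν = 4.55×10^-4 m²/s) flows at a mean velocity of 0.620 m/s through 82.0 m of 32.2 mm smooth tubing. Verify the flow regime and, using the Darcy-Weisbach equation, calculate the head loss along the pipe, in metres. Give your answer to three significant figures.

h_f ≈ 72.8 m

Re = VD/ν = 0.620·0.03220/4.55×10^-4 = 43.9 → laminar (Re < 2300)
f = 64/Re = 1.459
h_f = f(L/D)V²/(2g) = 1.459·(82.0/0.03220)·0.620²/(2·9.81) = 72.78 m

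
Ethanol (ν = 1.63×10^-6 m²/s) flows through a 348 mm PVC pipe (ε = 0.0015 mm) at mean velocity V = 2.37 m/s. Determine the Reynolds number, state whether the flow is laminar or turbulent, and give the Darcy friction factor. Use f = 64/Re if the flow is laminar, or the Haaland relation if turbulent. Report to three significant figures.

Re ≈ 5.06×10^5; turbulent; f ≈ 0.0131

Re = VD/ν = 2.370·0.348/1.63×10^-6 = 5.06×10^5
Re > 4000 → turbulent; ε/D = 4.31×10^-6
Haaland: f = 0.01308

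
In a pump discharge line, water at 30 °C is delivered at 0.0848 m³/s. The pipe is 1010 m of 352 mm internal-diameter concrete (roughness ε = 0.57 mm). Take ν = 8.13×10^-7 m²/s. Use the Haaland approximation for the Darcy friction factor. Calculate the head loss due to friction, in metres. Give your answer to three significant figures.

h_f ≈ 2.52 m

V = 4Q/(πD²) = 4·0.0848/(π·0.352²) = 0.8714 m/s
Re = VD/ν = 0.8714·0.352/8.13×10^-7 = 3.77×10^5 → turbulent
ε/D = 0.57/352 = 0.00162
Haaland: f = 0.02269
h_f = f(L/D)V²/(2g) = 0.02269·(1010/0.352)·0.8714²/(2·9.81) = 2.520 m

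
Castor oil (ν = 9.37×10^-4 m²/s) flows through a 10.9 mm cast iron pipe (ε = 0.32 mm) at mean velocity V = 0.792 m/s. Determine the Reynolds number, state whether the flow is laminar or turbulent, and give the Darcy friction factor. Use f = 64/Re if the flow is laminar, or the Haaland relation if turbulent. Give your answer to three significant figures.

Re = VD/ν = 0.7920·0.0109/9.37×10^-4 = 9.21
Re < 2300 → laminar → f = 64/Re = 6.947

Re ≈ 9.21; laminar; f = 64/Re ≈ 6.95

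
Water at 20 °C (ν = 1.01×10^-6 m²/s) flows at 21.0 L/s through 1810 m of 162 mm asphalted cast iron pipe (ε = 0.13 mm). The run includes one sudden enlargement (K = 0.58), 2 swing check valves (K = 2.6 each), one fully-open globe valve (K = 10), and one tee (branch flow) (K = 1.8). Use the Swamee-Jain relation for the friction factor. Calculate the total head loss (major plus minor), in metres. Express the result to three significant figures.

H_L ≈ 13.2 m

V = 4Q/(πD²) = 1.019 m/s; V²/2g = 0.05291 m
Re = 1.63×10^5, ε/D = 8.02×10^-4 → f = 0.02068 (Swamee-Jain)
Major: h_f = f(L/D)·V²/2g = 0.02068·11173·0.05291 = 12.22 m
Minor: ΣK = 17.6; h_m = ΣK·V²/2g = 0.9301 m
Total H_L = 12.22 + 0.9301 = 13.15 m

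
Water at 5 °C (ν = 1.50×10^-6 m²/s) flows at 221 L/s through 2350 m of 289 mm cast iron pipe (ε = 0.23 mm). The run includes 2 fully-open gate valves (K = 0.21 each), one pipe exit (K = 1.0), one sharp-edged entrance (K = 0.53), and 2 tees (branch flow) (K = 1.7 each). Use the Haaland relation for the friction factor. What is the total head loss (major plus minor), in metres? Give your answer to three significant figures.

H_L ≈ 93.0 m

V = 4Q/(πD²) = 3.369 m/s; V²/2g = 0.5785 m
Re = 6.49×10^5, ε/D = 7.96×10^-4 → f = 0.01910 (Haaland)
Major: h_f = f(L/D)·V²/2g = 0.01910·8131·0.5785 = 89.86 m
Minor: ΣK = 5.35; h_m = ΣK·V²/2g = 3.095 m
Total H_L = 89.86 + 3.095 = 92.96 m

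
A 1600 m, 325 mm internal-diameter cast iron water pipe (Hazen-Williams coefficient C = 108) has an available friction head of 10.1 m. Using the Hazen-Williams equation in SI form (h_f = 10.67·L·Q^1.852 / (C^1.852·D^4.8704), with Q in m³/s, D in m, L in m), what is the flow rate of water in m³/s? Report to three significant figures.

Rearranging: Q = [h_f·C^1.852·D^4.8704 / (10.67·L)]^(1/1.852)
Q = [10.1·108^1.852·0.325^4.8704 / (10.67·1600)]^0.540 = 0.1016 m³/s

Q ≈ 0.102 m³/s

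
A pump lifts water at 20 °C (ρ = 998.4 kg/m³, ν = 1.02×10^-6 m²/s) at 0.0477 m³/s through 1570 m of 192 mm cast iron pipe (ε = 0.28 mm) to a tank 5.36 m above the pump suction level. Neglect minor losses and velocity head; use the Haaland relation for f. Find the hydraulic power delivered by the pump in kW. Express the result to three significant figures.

V = 4Q/(πD²) = 1.648 m/s; Re = 3.10×10^5; ε/D = 0.00146; f = 0.02225
h_f = f(L/D)V²/2g = 25.17 m
Total head H = z + h_f = 5.36 + 25.17 = 30.53 m
P_hyd = ρgQH = 998.4·9.81·0.0477·30.53 = 14.26 kW

P_hyd ≈ 14.3 kW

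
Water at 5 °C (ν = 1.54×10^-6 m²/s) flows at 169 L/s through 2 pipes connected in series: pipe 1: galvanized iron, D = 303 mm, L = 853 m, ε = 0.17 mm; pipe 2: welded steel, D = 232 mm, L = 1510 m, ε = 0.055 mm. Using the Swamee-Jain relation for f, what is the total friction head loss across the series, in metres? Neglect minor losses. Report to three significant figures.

H ≈ 97.2 m

Pipe 1: V = 2.344 m/s, Re = 4.61×10^5, ε/D = 5.61×10^-4, f = 0.01822, h_1 = f(L/D)V²/2g = 14.36 m
Pipe 2: V = 3.998 m/s, Re = 6.02×10^5, ε/D = 2.37×10^-4, f = 0.01563, h_2 = f(L/D)V²/2g = 82.87 m
Series → Q common, losses add: H = Σh = 97.23 m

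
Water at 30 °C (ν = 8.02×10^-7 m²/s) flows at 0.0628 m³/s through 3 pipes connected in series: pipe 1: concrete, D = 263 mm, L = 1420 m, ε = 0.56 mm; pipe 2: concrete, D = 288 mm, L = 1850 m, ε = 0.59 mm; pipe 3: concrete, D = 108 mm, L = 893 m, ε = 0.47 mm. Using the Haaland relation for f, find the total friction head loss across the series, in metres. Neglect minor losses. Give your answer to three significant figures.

H ≈ 596 m

Pipe 1: V = 1.156 m/s, Re = 3.79×10^5, ε/D = 0.00213, f = 0.02427, h_1 = f(L/D)V²/2g = 8.925 m
Pipe 2: V = 0.9640 m/s, Re = 3.46×10^5, ε/D = 0.00205, f = 0.02407, h_2 = f(L/D)V²/2g = 7.324 m
Pipe 3: V = 6.855 m/s, Re = 9.23×10^5, ε/D = 0.00435, f = 0.02929, h_3 = f(L/D)V²/2g = 580.1 m
Series → Q common, losses add: H = Σh = 596.4 m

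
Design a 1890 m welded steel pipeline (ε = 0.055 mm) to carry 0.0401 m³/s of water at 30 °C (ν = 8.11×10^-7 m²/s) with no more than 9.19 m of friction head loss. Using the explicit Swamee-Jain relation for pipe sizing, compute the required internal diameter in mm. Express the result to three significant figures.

D ≈ 218 mm

Swamee-Jain (Type III): D = 0.66·[ε^1.25·(LQ²/(gh_f))^4.75 + ν·Q^9.4·(L/(gh_f))^5.2]^0.04
LQ²/(gh_f) = 0.03371; L/(gh_f) = 20.96
Term 1 = ε^1.25·(…)^4.75 = 4.81×10^-13; Term 2 = ν·Q^9.4·(…)^5.2 = 4.47×10^-13
D = 0.66·(4.81×10^-13 + 4.47×10^-13)^0.04 = 0.2179 m = 218 mm
Check: V = 1.08 m/s, Re = 2.89×10^5, f = 0.01678, h_f = 8.58 m ≈ 9.19 m ✓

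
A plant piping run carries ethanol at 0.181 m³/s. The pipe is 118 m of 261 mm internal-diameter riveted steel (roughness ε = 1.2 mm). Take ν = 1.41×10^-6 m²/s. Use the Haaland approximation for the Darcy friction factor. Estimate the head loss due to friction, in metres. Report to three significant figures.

h_f ≈ 7.86 m

V = 4Q/(πD²) = 4·0.181/(π·0.261²) = 3.383 m/s
Re = VD/ν = 3.383·0.261/1.41×10^-6 = 6.26×10^5 → turbulent
ε/D = 1.2/261 = 0.00460
Haaland: f = 0.02982
h_f = f(L/D)V²/(2g) = 0.02982·(118/0.261)·3.383²/(2·9.81) = 7.864 m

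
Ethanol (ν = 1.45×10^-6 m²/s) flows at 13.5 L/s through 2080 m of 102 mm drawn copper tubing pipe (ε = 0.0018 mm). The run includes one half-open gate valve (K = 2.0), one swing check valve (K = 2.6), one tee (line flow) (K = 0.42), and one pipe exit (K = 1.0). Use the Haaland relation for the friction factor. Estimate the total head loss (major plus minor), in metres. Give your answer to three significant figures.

H_L ≈ 50.1 m

V = 4Q/(πD²) = 1.652 m/s; V²/2g = 0.1391 m
Re = 1.16×10^5, ε/D = 1.76×10^-5 → f = 0.01735 (Haaland)
Major: h_f = f(L/D)·V²/2g = 0.01735·20392·0.1391 = 49.23 m
Minor: ΣK = 6.02; h_m = ΣK·V²/2g = 0.8375 m
Total H_L = 49.23 + 0.8375 = 50.06 m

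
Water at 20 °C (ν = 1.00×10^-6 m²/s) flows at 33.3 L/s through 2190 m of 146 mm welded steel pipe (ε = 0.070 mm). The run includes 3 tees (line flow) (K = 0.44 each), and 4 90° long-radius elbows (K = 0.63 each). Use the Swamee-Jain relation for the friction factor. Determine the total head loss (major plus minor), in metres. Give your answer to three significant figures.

V = 4Q/(πD²) = 1.989 m/s; V²/2g = 0.2017 m
Re = 2.90×10^5, ε/D = 4.79×10^-4 → f = 0.01825 (Swamee-Jain)
Major: h_f = f(L/D)·V²/2g = 0.01825·15000·0.2017 = 55.21 m
Minor: ΣK = 3.84; h_m = ΣK·V²/2g = 0.7743 m
Total H_L = 55.21 + 0.7743 = 55.98 m

H_L ≈ 56.0 m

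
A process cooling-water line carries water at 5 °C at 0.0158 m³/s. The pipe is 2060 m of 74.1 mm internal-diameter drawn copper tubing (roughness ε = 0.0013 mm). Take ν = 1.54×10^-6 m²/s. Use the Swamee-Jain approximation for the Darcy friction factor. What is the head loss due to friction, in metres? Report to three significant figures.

h_f ≈ 306 m

V = 4Q/(πD²) = 4·0.0158/(π·0.0741²) = 3.664 m/s
Re = VD/ν = 3.664·0.0741/1.54×10^-6 = 1.76×10^5 → turbulent
ε/D = 0.0013/74.1 = 1.75×10^-5
Swamee-Jain: f = 0.01607
h_f = f(L/D)V²/(2g) = 0.01607·(2060/0.0741)·3.664²/(2·9.81) = 305.7 m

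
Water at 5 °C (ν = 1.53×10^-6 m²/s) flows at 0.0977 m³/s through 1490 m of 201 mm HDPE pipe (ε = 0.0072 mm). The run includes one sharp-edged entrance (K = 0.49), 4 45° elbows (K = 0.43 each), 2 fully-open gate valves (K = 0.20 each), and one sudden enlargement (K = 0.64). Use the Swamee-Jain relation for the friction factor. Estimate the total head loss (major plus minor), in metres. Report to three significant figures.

V = 4Q/(πD²) = 3.079 m/s; V²/2g = 0.4832 m
Re = 4.04×10^5, ε/D = 3.58×10^-5 → f = 0.01409 (Swamee-Jain)
Major: h_f = f(L/D)·V²/2g = 0.01409·7413·0.4832 = 50.46 m
Minor: ΣK = 3.25; h_m = ΣK·V²/2g = 1.570 m
Total H_L = 50.46 + 1.570 = 52.03 m

H_L ≈ 52.0 m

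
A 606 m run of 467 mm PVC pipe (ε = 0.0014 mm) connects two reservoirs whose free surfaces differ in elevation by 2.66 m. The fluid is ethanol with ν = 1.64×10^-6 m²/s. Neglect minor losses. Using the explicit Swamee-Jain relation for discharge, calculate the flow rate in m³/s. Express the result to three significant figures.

Q ≈ 0.299 m³/s

Swamee-Jain (Type II): Q = -0.965·√(gD⁵h_f/L)·ln[ε/(3.7D) + √(3.17ν²L/(gD³h_f))]
√(gD⁵h_f/L) = √(9.81·0.467⁵·2.66/606) = 0.03093
ε/(3.7D) = 8.10×10^-7; √(3.17ν²L/(gD³h_f)) = 4.41×10^-5
Q = -0.965·0.03093·ln(4.490×10^-5) = 0.2988 m³/s
Check: V = 1.74 m/s, Re = 4.97×10^5, f = 0.01315, h_f = 2.65 m ≈ 2.66 m ✓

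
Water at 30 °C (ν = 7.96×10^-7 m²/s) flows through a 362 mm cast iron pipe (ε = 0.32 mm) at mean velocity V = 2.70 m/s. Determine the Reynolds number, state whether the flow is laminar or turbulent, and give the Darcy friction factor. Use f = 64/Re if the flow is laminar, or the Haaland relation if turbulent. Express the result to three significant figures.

Re = VD/ν = 2.700·0.362/7.96×10^-7 = 1.23×10^6
Re > 4000 → turbulent; ε/D = 8.84×10^-4
Haaland: f = 0.01934

Re ≈ 1.23×10^6; turbulent; f ≈ 0.0193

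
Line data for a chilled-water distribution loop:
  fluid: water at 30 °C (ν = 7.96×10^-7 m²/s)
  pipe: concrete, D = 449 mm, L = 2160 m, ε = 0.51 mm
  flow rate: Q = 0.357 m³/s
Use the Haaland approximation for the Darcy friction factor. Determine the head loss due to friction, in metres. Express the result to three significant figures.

h_f ≈ 25.5 m

V = 4Q/(πD²) = 4·0.357/(π·0.449²) = 2.255 m/s
Re = VD/ν = 2.255·0.449/7.96×10^-7 = 1.27×10^6 → turbulent
ε/D = 0.51/449 = 0.00114
Haaland: f = 0.02049
h_f = f(L/D)V²/(2g) = 0.02049·(2160/0.449)·2.255²/(2·9.81) = 25.54 m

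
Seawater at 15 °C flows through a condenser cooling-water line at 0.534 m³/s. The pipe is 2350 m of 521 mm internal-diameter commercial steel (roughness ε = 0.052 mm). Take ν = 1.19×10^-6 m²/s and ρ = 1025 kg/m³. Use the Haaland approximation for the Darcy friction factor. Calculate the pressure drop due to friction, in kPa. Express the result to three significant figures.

Δp ≈ 192 kPa

V = 4Q/(πD²) = 4·0.534/(π·0.521²) = 2.505 m/s
Re = VD/ν = 2.505·0.521/1.19×10^-6 = 1.10×10^6 → turbulent
ε/D = 0.052/521 = 9.98×10^-5
Haaland: f = 0.01323
h_f = f(L/D)V²/(2g) = 0.01323·(2350/0.521)·2.505²/(2·9.81) = 19.08 m
Δp = ρg·h_f = 1025·9.81·19.08 = 191.8 kPa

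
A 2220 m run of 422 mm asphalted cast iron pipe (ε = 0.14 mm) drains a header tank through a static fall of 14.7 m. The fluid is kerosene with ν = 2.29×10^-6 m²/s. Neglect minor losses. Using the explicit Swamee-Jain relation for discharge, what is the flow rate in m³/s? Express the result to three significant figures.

Q ≈ 0.251 m³/s

Swamee-Jain (Type II): Q = -0.965·√(gD⁵h_f/L)·ln[ε/(3.7D) + √(3.17ν²L/(gD³h_f))]
√(gD⁵h_f/L) = √(9.81·0.422⁵·14.7/2220) = 0.02948
ε/(3.7D) = 8.97×10^-5; √(3.17ν²L/(gD³h_f)) = 5.84×10^-5
Q = -0.965·0.02948·ln(1.480×10^-4) = 0.2509 m³/s
Check: V = 1.79 m/s, Re = 3.31×10^5, f = 0.01714, h_f = 14.8 m ≈ 14.7 m ✓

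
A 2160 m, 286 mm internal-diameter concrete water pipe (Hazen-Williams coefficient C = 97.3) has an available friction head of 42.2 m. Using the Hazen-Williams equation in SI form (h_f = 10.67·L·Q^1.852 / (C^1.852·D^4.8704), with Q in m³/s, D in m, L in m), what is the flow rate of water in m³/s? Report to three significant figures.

Rearranging: Q = [h_f·C^1.852·D^4.8704 / (10.67·L)]^(1/1.852)
Q = [42.2·97.3^1.852·0.286^4.8704 / (10.67·2160)]^0.540 = 0.1203 m³/s

Q ≈ 0.120 m³/s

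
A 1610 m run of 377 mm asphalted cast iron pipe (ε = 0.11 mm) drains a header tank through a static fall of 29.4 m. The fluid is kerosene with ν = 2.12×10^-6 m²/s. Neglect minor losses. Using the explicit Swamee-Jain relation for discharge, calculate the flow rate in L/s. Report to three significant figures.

Swamee-Jain (Type II): Q = -0.965·√(gD⁵h_f/L)·ln[ε/(3.7D) + √(3.17ν²L/(gD³h_f))]
√(gD⁵h_f/L) = √(9.81·0.377⁵·29.4/1610) = 0.03694
ε/(3.7D) = 7.89×10^-5; √(3.17ν²L/(gD³h_f)) = 3.85×10^-5
Q = -0.965·0.03694·ln(1.174×10^-4) = 0.3226 m³/s
Check: V = 2.89 m/s, Re = 5.14×10^5, f = 0.01628, h_f = 29.6 m ≈ 29.4 m ✓

Q ≈ 323 L/s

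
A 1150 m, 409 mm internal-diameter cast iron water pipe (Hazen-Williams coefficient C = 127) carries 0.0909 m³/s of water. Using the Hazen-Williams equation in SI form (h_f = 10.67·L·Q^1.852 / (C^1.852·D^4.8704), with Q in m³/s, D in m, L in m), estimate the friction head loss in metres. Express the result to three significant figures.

h_f ≈ 1.43 m

h_f = 10.67·1150·0.0909^1.852 / (127^1.852·0.409^4.8704) = 1.429 m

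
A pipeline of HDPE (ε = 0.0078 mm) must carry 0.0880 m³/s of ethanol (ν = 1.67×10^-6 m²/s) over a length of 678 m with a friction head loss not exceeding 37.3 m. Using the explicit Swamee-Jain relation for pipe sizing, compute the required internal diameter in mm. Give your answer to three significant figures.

D ≈ 178 mm

Swamee-Jain (Type III): D = 0.66·[ε^1.25·(LQ²/(gh_f))^4.75 + ν·Q^9.4·(L/(gh_f))^5.2]^0.04
LQ²/(gh_f) = 0.01435; L/(gh_f) = 1.853
Term 1 = ε^1.25·(…)^4.75 = 7.24×10^-16; Term 2 = ν·Q^9.4·(…)^5.2 = 4.94×10^-15
D = 0.66·(7.24×10^-16 + 4.94×10^-15)^0.04 = 0.1777 m = 178 mm
Check: V = 3.55 m/s, Re = 3.78×10^5, f = 0.01434, h_f = 35.1 m ≈ 37.3 m ✓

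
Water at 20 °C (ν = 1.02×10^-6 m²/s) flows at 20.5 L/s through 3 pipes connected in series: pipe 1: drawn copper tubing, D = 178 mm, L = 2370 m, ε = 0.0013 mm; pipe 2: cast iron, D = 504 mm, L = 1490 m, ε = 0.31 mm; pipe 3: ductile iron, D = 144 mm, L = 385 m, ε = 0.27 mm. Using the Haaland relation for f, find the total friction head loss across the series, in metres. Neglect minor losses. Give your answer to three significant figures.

H ≈ 12.9 m

Pipe 1: V = 0.8238 m/s, Re = 1.44×10^5, ε/D = 7.30×10^-6, f = 0.01658, h_1 = f(L/D)V²/2g = 7.636 m
Pipe 2: V = 0.1028 m/s, Re = 5.08×10^4, ε/D = 6.15×10^-4, f = 0.02255, h_2 = f(L/D)V²/2g = 0.03588 m
Pipe 3: V = 1.259 m/s, Re = 1.78×10^5, ε/D = 0.00188, f = 0.02399, h_3 = f(L/D)V²/2g = 5.179 m
Series → Q common, losses add: H = Σh = 12.85 m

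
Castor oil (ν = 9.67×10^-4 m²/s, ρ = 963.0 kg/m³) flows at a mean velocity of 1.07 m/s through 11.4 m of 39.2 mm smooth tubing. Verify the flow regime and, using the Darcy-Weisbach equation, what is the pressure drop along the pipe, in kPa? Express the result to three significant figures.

Re = VD/ν = 1.07·0.03920/9.67×10^-4 = 43.4 → laminar (Re < 2300)
f = 64/Re = 1.475
h_f = f(L/D)V²/(2g) = 1.475·(11.4/0.03920)·1.07²/(2·9.81) = 25.04 m
Δp = ρg·h_f = 963.0·9.81·25.04 = 236.5 kPa

Δp ≈ 237 kPa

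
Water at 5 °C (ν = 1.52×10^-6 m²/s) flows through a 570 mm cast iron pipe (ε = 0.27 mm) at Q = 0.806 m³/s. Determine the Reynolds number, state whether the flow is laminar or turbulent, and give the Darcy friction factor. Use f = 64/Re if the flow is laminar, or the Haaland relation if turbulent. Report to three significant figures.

V = 4Q/(πD²) = 3.159 m/s
Re = VD/ν = 3.159·0.570/1.52×10^-6 = 1.18×10^6
Re > 4000 → turbulent; ε/D = 4.74×10^-4
Haaland: f = 0.01692

Re ≈ 1.18×10^6; turbulent; f ≈ 0.0169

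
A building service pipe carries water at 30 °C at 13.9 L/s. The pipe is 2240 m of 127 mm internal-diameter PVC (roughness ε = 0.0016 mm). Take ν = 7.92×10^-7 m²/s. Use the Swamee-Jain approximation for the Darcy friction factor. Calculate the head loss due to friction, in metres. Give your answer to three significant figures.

h_f ≈ 17.4 m

V = 4Q/(πD²) = 4·0.0139/(π·0.127²) = 1.097 m/s
Re = VD/ν = 1.097·0.127/7.92×10^-7 = 1.76×10^5 → turbulent
ε/D = 0.0016/127 = 1.26×10^-5
Swamee-Jain: f = 0.01603
h_f = f(L/D)V²/(2g) = 0.01603·(2240/0.127)·1.097²/(2·9.81) = 17.36 m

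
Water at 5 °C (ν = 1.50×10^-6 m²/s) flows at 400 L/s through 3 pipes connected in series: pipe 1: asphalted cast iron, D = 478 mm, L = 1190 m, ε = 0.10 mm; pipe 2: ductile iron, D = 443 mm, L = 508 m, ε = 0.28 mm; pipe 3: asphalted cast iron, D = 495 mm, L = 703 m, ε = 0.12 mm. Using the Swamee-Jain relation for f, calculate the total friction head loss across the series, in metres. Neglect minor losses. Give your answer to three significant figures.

H ≈ 21.6 m

Pipe 1: V = 2.229 m/s, Re = 7.10×10^5, ε/D = 2.09×10^-4, f = 0.01519, h_1 = f(L/D)V²/2g = 9.574 m
Pipe 2: V = 2.595 m/s, Re = 7.66×10^5, ε/D = 6.32×10^-4, f = 0.01827, h_2 = f(L/D)V²/2g = 7.191 m
Pipe 3: V = 2.079 m/s, Re = 6.86×10^5, ε/D = 2.42×10^-4, f = 0.01554, h_3 = f(L/D)V²/2g = 4.861 m
Series → Q common, losses add: H = Σh = 21.63 m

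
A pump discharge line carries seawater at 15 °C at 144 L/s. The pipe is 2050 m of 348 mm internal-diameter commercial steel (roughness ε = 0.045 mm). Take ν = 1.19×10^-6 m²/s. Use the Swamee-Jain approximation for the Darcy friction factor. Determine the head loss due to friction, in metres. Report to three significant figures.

V = 4Q/(πD²) = 4·0.144/(π·0.348²) = 1.514 m/s
Re = VD/ν = 1.514·0.348/1.19×10^-6 = 4.43×10^5 → turbulent
ε/D = 0.045/348 = 1.29×10^-4
Swamee-Jain: f = 0.01499
h_f = f(L/D)V²/(2g) = 0.01499·(2050/0.348)·1.514²/(2·9.81) = 10.32 m

h_f ≈ 10.3 m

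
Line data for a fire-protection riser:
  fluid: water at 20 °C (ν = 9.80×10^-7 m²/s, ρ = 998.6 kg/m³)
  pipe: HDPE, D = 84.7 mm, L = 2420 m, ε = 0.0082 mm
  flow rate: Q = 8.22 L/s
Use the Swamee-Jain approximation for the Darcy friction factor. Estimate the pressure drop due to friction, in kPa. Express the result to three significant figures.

Δp ≈ 537 kPa

V = 4Q/(πD²) = 4·0.00822/(π·0.0847²) = 1.459 m/s
Re = VD/ν = 1.459·0.0847/9.80×10^-7 = 1.26×10^5 → turbulent
ε/D = 0.0082/84.7 = 9.68×10^-5
Swamee-Jain: f = 0.01768
h_f = f(L/D)V²/(2g) = 0.01768·(2420/0.0847)·1.459²/(2·9.81) = 54.79 m
Δp = ρg·h_f = 998.6·9.81·54.79 = 536.7 kPa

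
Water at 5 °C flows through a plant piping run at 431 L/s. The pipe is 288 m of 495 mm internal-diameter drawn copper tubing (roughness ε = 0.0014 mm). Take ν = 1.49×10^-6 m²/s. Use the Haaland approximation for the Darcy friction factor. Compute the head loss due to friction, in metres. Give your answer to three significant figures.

V = 4Q/(πD²) = 4·0.431/(π·0.495²) = 2.240 m/s
Re = VD/ν = 2.240·0.495/1.49×10^-6 = 7.44×10^5 → turbulent
ε/D = 0.0014/495 = 2.83×10^-6
Haaland: f = 0.01222
h_f = f(L/D)V²/(2g) = 0.01222·(288/0.495)·2.240²/(2·9.81) = 1.818 m

h_f ≈ 1.82 m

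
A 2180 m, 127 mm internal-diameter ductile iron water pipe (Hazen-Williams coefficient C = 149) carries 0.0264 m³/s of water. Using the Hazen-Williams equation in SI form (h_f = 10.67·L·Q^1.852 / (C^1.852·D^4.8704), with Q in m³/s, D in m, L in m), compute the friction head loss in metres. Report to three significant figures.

h_f = 10.67·2180·0.0264^1.852 / (149^1.852·0.127^4.8704) = 60.75 m

h_f ≈ 60.7 m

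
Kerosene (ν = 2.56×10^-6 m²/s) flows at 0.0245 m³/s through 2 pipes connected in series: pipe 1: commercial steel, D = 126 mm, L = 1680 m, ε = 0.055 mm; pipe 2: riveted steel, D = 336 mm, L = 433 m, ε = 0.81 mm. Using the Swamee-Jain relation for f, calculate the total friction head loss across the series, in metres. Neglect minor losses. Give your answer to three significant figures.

H ≈ 53.2 m

Pipe 1: V = 1.965 m/s, Re = 9.67×10^4, ε/D = 4.37×10^-4, f = 0.02023, h_1 = f(L/D)V²/2g = 53.07 m
Pipe 2: V = 0.2763 m/s, Re = 3.63×10^4, ε/D = 0.00241, f = 0.02859, h_2 = f(L/D)V²/2g = 0.1434 m
Series → Q common, losses add: H = Σh = 53.21 m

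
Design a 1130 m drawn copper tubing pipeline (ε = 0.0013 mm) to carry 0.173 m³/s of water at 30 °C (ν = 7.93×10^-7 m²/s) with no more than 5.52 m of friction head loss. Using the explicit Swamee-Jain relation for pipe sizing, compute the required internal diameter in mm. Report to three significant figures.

Swamee-Jain (Type III): D = 0.66·[ε^1.25·(LQ²/(gh_f))^4.75 + ν·Q^9.4·(L/(gh_f))^5.2]^0.04
LQ²/(gh_f) = 0.6245; L/(gh_f) = 20.87
Term 1 = ε^1.25·(…)^4.75 = 4.69×10^-9; Term 2 = ν·Q^9.4·(…)^5.2 = 3.96×10^-7
D = 0.66·(4.69×10^-9 + 3.96×10^-7)^0.04 = 0.3662 m = 366 mm
Check: V = 1.64 m/s, Re = 7.59×10^5, f = 0.01224, h_f = 5.20 m ≈ 5.52 m ✓

D ≈ 366 mm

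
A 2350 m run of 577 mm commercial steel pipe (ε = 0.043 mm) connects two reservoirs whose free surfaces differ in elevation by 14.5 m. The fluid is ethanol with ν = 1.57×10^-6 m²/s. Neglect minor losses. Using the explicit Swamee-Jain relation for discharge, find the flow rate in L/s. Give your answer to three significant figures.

Q ≈ 600 L/s

Swamee-Jain (Type II): Q = -0.965·√(gD⁵h_f/L)·ln[ε/(3.7D) + √(3.17ν²L/(gD³h_f))]
√(gD⁵h_f/L) = √(9.81·0.577⁵·14.5/2350) = 0.06222
ε/(3.7D) = 2.01×10^-5; √(3.17ν²L/(gD³h_f)) = 2.59×10^-5
Q = -0.965·0.06222·ln(4.606×10^-5) = 0.5995 m³/s
Check: V = 2.29 m/s, Re = 8.43×10^5, f = 0.01334, h_f = 14.6 m ≈ 14.5 m ✓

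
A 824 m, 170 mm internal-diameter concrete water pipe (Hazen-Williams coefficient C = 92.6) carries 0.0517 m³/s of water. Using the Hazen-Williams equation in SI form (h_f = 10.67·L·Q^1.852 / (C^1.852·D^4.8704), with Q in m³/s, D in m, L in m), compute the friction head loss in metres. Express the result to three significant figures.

h_f ≈ 46.5 m

h_f = 10.67·824·0.0517^1.852 / (92.6^1.852·0.170^4.8704) = 46.49 m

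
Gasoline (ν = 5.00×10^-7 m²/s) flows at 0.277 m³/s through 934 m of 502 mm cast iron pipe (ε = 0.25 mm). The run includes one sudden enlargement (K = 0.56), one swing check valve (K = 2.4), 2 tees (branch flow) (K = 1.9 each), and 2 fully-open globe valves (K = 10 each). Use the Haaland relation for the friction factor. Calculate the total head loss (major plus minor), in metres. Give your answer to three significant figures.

V = 4Q/(πD²) = 1.400 m/s; V²/2g = 0.09983 m
Re = 1.41×10^6, ε/D = 4.98×10^-4 → f = 0.01704 (Haaland)
Major: h_f = f(L/D)·V²/2g = 0.01704·1861·0.09983 = 3.164 m
Minor: ΣK = 26.8; h_m = ΣK·V²/2g = 2.671 m
Total H_L = 3.164 + 2.671 = 5.836 m

H_L ≈ 5.84 m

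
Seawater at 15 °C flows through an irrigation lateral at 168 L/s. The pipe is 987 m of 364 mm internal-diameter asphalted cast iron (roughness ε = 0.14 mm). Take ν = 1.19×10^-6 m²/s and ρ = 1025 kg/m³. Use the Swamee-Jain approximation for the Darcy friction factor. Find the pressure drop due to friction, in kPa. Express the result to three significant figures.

V = 4Q/(πD²) = 4·0.168/(π·0.364²) = 1.614 m/s
Re = VD/ν = 1.614·0.364/1.19×10^-6 = 4.94×10^5 → turbulent
ε/D = 0.14/364 = 3.85×10^-4
Swamee-Jain: f = 0.01702
h_f = f(L/D)V²/(2g) = 0.01702·(987/0.364)·1.614²/(2·9.81) = 6.131 m
Δp = ρg·h_f = 1025·9.81·6.131 = 61.65 kPa

Δp ≈ 61.6 kPa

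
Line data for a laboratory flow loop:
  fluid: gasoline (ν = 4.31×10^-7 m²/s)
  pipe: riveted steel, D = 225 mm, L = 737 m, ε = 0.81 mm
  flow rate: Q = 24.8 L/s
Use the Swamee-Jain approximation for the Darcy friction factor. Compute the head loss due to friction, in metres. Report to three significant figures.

h_f ≈ 1.82 m

V = 4Q/(πD²) = 4·0.0248/(π·0.225²) = 0.6237 m/s
Re = VD/ν = 0.6237·0.225/4.31×10^-7 = 3.26×10^5 → turbulent
ε/D = 0.81/225 = 0.00360
Swamee-Jain: f = 0.02806
h_f = f(L/D)V²/(2g) = 0.02806·(737/0.225)·0.6237²/(2·9.81) = 1.823 m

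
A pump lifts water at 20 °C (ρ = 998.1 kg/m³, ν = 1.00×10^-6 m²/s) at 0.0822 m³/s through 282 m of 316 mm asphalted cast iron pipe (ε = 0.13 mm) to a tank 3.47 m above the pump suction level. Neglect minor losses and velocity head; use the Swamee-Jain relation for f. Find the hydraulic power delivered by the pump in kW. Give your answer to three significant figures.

V = 4Q/(πD²) = 1.048 m/s; Re = 3.31×10^5; ε/D = 4.11×10^-4; f = 0.01766
h_f = f(L/D)V²/2g = 0.8826 m
Total head H = z + h_f = 3.47 + 0.8826 = 4.353 m
P_hyd = ρgQH = 998.1·9.81·0.0822·4.353 = 3.503 kW

P_hyd ≈ 3.50 kW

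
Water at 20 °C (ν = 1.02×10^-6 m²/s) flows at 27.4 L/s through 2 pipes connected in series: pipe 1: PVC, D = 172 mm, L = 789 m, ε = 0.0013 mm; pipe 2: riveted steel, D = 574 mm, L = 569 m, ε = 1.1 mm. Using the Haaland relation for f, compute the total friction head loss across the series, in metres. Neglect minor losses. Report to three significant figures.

H ≈ 5.07 m

Pipe 1: V = 1.179 m/s, Re = 1.99×10^5, ε/D = 7.56×10^-6, f = 0.01556, h_1 = f(L/D)V²/2g = 5.059 m
Pipe 2: V = 0.1059 m/s, Re = 5.96×10^4, ε/D = 0.00192, f = 0.02568, h_2 = f(L/D)V²/2g = 0.01454 m
Series → Q common, losses add: H = Σh = 5.074 m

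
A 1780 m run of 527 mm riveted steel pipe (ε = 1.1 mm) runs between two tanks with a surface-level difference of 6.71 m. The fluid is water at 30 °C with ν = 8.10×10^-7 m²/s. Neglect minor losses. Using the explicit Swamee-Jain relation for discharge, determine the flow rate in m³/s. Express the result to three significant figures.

Swamee-Jain (Type II): Q = -0.965·√(gD⁵h_f/L)·ln[ε/(3.7D) + √(3.17ν²L/(gD³h_f))]
√(gD⁵h_f/L) = √(9.81·0.527⁵·6.71/1780) = 0.03877
ε/(3.7D) = 5.64×10^-4; √(3.17ν²L/(gD³h_f)) = 1.96×10^-5
Q = -0.965·0.03877·ln(5.837×10^-4) = 0.2786 m³/s
Check: V = 1.28 m/s, Re = 8.31×10^5, f = 0.02399, h_f = 6.74 m ≈ 6.71 m ✓

Q ≈ 0.279 m³/s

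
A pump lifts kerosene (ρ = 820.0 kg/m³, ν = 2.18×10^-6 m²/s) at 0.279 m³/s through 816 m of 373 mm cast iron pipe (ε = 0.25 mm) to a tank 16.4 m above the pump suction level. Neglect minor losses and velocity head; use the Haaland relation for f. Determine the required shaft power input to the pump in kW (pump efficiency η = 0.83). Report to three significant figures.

V = 4Q/(πD²) = 2.553 m/s; Re = 4.37×10^5; ε/D = 6.70×10^-4; f = 0.01867
h_f = f(L/D)V²/2g = 13.57 m
Total head H = z + h_f = 16.4 + 13.57 = 29.97 m
P_hyd = ρgQH = 820.0·9.81·0.279·29.97 = 67.27 kW
P_shaft = P_hyd/η = 67.27/0.83 = 81.05 kW

P_shaft ≈ 81.1 kW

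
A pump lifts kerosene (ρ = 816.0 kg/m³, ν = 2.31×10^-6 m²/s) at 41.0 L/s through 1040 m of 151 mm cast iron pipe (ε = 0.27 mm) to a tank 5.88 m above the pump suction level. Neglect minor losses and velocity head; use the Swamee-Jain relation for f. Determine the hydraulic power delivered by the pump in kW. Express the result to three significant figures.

P_hyd ≈ 16.5 kW

V = 4Q/(πD²) = 2.289 m/s; Re = 1.50×10^5; ε/D = 0.00179; f = 0.02419
h_f = f(L/D)V²/2g = 44.51 m
Total head H = z + h_f = 5.88 + 44.51 = 50.39 m
P_hyd = ρgQH = 816.0·9.81·0.0410·50.39 = 16.54 kW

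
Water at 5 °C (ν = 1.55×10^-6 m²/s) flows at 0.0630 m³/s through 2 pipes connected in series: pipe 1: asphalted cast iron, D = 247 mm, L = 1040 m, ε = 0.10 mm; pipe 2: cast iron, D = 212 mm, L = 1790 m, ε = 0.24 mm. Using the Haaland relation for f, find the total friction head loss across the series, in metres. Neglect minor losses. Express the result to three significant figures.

H ≈ 35.8 m

Pipe 1: V = 1.315 m/s, Re = 2.10×10^5, ε/D = 4.05×10^-4, f = 0.01804, h_1 = f(L/D)V²/2g = 6.692 m
Pipe 2: V = 1.785 m/s, Re = 2.44×10^5, ε/D = 0.00113, f = 0.02123, h_2 = f(L/D)V²/2g = 29.10 m
Series → Q common, losses add: H = Σh = 35.80 m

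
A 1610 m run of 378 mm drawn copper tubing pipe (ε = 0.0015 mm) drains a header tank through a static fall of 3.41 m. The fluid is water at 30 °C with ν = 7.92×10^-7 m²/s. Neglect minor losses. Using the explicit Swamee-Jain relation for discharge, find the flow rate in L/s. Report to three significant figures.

Q ≈ 123 L/s

Swamee-Jain (Type II): Q = -0.965·√(gD⁵h_f/L)·ln[ε/(3.7D) + √(3.17ν²L/(gD³h_f))]
√(gD⁵h_f/L) = √(9.81·0.378⁵·3.41/1610) = 0.01266
ε/(3.7D) = 1.07×10^-6; √(3.17ν²L/(gD³h_f)) = 4.21×10^-5
Q = -0.965·0.01266·ln(4.317×10^-5) = 0.1228 m³/s
Check: V = 1.09 m/s, Re = 5.22×10^5, f = 0.01306, h_f = 3.39 m ≈ 3.41 m ✓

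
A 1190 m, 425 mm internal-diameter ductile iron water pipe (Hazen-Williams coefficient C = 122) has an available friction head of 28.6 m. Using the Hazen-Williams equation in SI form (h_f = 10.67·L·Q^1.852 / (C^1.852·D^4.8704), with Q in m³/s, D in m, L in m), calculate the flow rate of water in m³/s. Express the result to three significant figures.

Rearranging: Q = [h_f·C^1.852·D^4.8704 / (10.67·L)]^(1/1.852)
Q = [28.6·122^1.852·0.425^4.8704 / (10.67·1190)]^0.540 = 0.4782 m³/s

Q ≈ 0.478 m³/s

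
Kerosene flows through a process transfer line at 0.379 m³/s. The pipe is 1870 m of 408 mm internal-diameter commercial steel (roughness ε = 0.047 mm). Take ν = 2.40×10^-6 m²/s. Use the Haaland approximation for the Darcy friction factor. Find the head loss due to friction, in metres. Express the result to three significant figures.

V = 4Q/(πD²) = 4·0.379/(π·0.408²) = 2.899 m/s
Re = VD/ν = 2.899·0.408/2.40×10^-6 = 4.93×10^5 → turbulent
ε/D = 0.047/408 = 1.15×10^-4
Haaland: f = 0.01446
h_f = f(L/D)V²/(2g) = 0.01446·(1870/0.408)·2.899²/(2·9.81) = 28.38 m

h_f ≈ 28.4 m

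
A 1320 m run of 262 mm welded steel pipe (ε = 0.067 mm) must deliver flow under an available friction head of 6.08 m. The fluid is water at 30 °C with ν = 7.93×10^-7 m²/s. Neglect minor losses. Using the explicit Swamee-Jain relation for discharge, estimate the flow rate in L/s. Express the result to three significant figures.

Swamee-Jain (Type II): Q = -0.965·√(gD⁵h_f/L)·ln[ε/(3.7D) + √(3.17ν²L/(gD³h_f))]
√(gD⁵h_f/L) = √(9.81·0.262⁵·6.08/1320) = 0.007469
ε/(3.7D) = 6.91×10^-5; √(3.17ν²L/(gD³h_f)) = 4.95×10^-5
Q = -0.965·0.007469·ln(1.186×10^-4) = 0.06515 m³/s
Check: V = 1.21 m/s, Re = 3.99×10^5, f = 0.01630, h_f = 6.11 m ≈ 6.08 m ✓

Q ≈ 65.2 L/s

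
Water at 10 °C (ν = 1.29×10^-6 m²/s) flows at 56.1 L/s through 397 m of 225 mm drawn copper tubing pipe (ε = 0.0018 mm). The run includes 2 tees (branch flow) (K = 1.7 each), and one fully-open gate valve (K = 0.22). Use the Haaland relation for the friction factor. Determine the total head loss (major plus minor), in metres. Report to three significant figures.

V = 4Q/(πD²) = 1.411 m/s; V²/2g = 0.1015 m
Re = 2.46×10^5, ε/D = 8.00×10^-6 → f = 0.01495 (Haaland)
Major: h_f = f(L/D)·V²/2g = 0.01495·1764·0.1015 = 2.676 m
Minor: ΣK = 3.62; h_m = ΣK·V²/2g = 0.3673 m
Total H_L = 2.676 + 0.3673 = 3.043 m

H_L ≈ 3.04 m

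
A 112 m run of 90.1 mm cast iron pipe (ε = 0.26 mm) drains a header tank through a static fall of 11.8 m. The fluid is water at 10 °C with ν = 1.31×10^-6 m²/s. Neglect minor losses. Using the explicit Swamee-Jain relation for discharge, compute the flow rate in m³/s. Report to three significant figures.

Swamee-Jain (Type II): Q = -0.965·√(gD⁵h_f/L)·ln[ε/(3.7D) + √(3.17ν²L/(gD³h_f))]
√(gD⁵h_f/L) = √(9.81·0.0901⁵·11.8/112) = 0.002477
ε/(3.7D) = 7.80×10^-4; √(3.17ν²L/(gD³h_f)) = 8.48×10^-5
Q = -0.965·0.002477·ln(8.647×10^-4) = 0.01686 m³/s
Check: V = 2.64 m/s, Re = 1.82×10^5, f = 0.02683, h_f = 11.9 m ≈ 11.8 m ✓

Q ≈ 0.0169 m³/s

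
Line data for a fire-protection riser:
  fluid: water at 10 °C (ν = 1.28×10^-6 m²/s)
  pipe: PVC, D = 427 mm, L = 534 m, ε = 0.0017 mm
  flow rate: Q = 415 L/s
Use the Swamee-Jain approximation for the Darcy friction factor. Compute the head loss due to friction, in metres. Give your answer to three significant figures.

V = 4Q/(πD²) = 4·0.415/(π·0.427²) = 2.898 m/s
Re = VD/ν = 2.898·0.427/1.28×10^-6 = 9.67×10^5 → turbulent
ε/D = 0.0017/427 = 3.98×10^-6
Swamee-Jain: f = 0.01177
h_f = f(L/D)V²/(2g) = 0.01177·(534/0.427)·2.898²/(2·9.81) = 6.302 m

h_f ≈ 6.30 m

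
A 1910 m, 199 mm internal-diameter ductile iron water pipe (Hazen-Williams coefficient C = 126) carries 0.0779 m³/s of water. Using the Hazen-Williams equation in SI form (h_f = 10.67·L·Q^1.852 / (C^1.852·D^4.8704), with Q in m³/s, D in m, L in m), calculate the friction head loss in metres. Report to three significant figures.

h_f = 10.67·1910·0.0779^1.852 / (126^1.852·0.199^4.8704) = 60.44 m

h_f ≈ 60.4 m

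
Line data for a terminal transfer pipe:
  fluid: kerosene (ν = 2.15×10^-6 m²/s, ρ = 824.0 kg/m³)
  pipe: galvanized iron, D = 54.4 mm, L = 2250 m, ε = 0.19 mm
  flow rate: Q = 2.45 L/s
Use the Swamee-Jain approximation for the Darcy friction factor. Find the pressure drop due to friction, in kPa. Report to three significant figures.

Δp ≈ 598 kPa

V = 4Q/(πD²) = 4·0.00245/(π·0.0544²) = 1.054 m/s
Re = VD/ν = 1.054·0.0544/2.15×10^-6 = 2.67×10^4 → turbulent
ε/D = 0.19/54.4 = 0.00349
Swamee-Jain: f = 0.03161
h_f = f(L/D)V²/(2g) = 0.03161·(2250/0.0544)·1.054²/(2·9.81) = 74.03 m
Δp = ρg·h_f = 824.0·9.81·74.03 = 598.4 kPa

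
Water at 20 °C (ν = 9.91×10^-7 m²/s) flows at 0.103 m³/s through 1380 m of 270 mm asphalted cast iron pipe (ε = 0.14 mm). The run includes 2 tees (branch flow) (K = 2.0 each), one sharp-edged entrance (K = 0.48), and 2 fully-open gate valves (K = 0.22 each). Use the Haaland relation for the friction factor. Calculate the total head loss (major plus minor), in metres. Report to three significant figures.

H_L ≈ 15.7 m

V = 4Q/(πD²) = 1.799 m/s; V²/2g = 0.1649 m
Re = 4.90×10^5, ε/D = 5.19×10^-4 → f = 0.01771 (Haaland)
Major: h_f = f(L/D)·V²/2g = 0.01771·5111·0.1649 = 14.93 m
Minor: ΣK = 4.92; h_m = ΣK·V²/2g = 0.8115 m
Total H_L = 14.93 + 0.8115 = 15.74 m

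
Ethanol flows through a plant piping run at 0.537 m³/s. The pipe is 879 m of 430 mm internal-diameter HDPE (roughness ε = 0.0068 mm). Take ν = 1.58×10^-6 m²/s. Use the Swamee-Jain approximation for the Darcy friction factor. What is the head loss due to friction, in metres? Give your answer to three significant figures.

V = 4Q/(πD²) = 4·0.537/(π·0.430²) = 3.698 m/s
Re = VD/ν = 3.698·0.430/1.58×10^-6 = 1.01×10^6 → turbulent
ε/D = 0.0068/430 = 1.58×10^-5
Swamee-Jain: f = 0.01198
h_f = f(L/D)V²/(2g) = 0.01198·(879/0.430)·3.698²/(2·9.81) = 17.06 m

h_f ≈ 17.1 m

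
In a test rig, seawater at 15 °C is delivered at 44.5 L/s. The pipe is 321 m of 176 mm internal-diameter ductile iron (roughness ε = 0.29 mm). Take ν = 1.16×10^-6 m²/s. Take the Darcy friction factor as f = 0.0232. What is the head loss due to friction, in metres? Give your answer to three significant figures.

V = 4Q/(πD²) = 4·0.0445/(π·0.176²) = 1.829 m/s
h_f = f(L/D)V²/(2g) = 0.02320·(321/0.176)·1.829²/(2·9.81) = 7.216 m

h_f ≈ 7.22 m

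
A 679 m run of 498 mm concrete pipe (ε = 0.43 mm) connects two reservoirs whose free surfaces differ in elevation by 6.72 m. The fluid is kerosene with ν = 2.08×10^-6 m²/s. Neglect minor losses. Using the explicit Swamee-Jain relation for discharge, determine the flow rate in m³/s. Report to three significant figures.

Swamee-Jain (Type II): Q = -0.965·√(gD⁵h_f/L)·ln[ε/(3.7D) + √(3.17ν²L/(gD³h_f))]
√(gD⁵h_f/L) = √(9.81·0.498⁵·6.72/679) = 0.05453
ε/(3.7D) = 2.33×10^-4; √(3.17ν²L/(gD³h_f)) = 3.38×10^-5
Q = -0.965·0.05453·ln(2.672×10^-4) = 0.4330 m³/s
Check: V = 2.22 m/s, Re = 5.32×10^5, f = 0.01970, h_f = 6.76 m ≈ 6.72 m ✓

Q ≈ 0.433 m³/s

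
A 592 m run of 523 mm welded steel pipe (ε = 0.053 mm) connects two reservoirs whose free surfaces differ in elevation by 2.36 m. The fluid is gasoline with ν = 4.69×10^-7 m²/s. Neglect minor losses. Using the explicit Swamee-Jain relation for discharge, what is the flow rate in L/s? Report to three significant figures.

Q ≈ 384 L/s

Swamee-Jain (Type II): Q = -0.965·√(gD⁵h_f/L)·ln[ε/(3.7D) + √(3.17ν²L/(gD³h_f))]
√(gD⁵h_f/L) = √(9.81·0.523⁵·2.36/592) = 0.03912
ε/(3.7D) = 2.74×10^-5; √(3.17ν²L/(gD³h_f)) = 1.12×10^-5
Q = -0.965·0.03912·ln(3.855×10^-5) = 0.3837 m³/s
Check: V = 1.79 m/s, Re = 1.99×10^6, f = 0.01290, h_f = 2.37 m ≈ 2.36 m ✓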